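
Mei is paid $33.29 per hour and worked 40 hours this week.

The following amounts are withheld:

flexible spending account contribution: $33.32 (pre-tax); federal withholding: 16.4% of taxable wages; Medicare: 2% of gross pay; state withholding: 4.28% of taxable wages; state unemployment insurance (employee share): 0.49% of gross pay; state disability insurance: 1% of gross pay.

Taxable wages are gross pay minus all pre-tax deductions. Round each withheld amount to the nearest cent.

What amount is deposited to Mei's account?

Gross pay: 40 × $33.29 = $1,331.60
Flexible spending account contribution: $33.32
Taxable wages = $1,331.60 − $33.32 = $1,298.28
State withholding: $1,298.28 × 0.0428 = $55.57
Federal withholding: $1,298.28 × 0.164 = $212.92
State unemployment insurance (employee share): $1,331.60 × 0.0049 = $6.52
State disability insurance: $1,331.60 × 0.01 = $13.32
Medicare: $1,331.60 × 0.02 = $26.63
Total deductions = $33.32 + $55.57 + $212.92 + $6.52 + $13.32 + $26.63 = $348.28
Net pay = $1,331.60 − $348.28 = $983.32

$983.32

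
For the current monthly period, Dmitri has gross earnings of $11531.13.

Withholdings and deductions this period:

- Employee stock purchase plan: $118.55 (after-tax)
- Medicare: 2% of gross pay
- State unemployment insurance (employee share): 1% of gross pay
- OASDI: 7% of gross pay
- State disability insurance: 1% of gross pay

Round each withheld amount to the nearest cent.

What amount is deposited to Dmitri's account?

State disability insurance: $11531.13 × 0.01 = $115.31
State unemployment insurance (employee share): $11531.13 × 0.01 = $115.31
Medicare: $11531.13 × 0.02 = $230.62
OASDI: $11531.13 × 0.07 = $807.18
Employee stock purchase plan: $118.55
Total deductions = $115.31 + $115.31 + $230.62 + $807.18 + $118.55 = $1386.97
Net pay = $11531.13 − $1386.97 = $10144.16

$10144.16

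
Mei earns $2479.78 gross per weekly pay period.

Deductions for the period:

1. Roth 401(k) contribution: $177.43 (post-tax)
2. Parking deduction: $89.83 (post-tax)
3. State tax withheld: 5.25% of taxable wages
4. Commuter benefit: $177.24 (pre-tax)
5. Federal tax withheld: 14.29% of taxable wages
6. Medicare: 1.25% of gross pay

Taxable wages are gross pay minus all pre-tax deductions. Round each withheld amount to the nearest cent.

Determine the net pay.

Commuter benefit: $177.24
Taxable wages = $2479.78 − $177.24 = $2302.54
State tax withheld: $2302.54 × 0.0525 = $120.88
Federal tax withheld: $2302.54 × 0.1429 = $329.03
Medicare: $2479.78 × 0.0125 = $31.00
Roth 401(k) contribution: $177.43
Parking deduction: $89.83
Total deductions = $177.24 + $120.88 + $329.03 + $31.00 + $177.43 + $89.83 = $925.41
Net pay = $2479.78 − $925.41 = $1554.37

$1554.37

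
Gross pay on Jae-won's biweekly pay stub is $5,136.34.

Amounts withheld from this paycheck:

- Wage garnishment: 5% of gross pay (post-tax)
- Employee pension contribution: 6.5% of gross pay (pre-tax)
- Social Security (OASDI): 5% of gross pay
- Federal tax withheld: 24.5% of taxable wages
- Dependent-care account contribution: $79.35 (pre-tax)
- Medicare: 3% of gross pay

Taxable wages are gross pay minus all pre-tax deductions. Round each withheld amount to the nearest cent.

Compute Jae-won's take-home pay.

$2,898.23

Employee pension contribution: $5,136.34 × 0.065 = $333.86
Dependent-care account contribution: $79.35
Pre-tax total = $333.86 + $79.35 = $413.21
Taxable wages = $5,136.34 − $413.21 = $4,723.13
Federal tax withheld: $4,723.13 × 0.245 = $1,157.17
Social Security (OASDI): $5,136.34 × 0.05 = $256.82
Medicare: $5,136.34 × 0.03 = $154.09
Wage garnishment: $5,136.34 × 0.05 = $256.82
Total deductions = $333.86 + $79.35 + $1,157.17 + $256.82 + $154.09 + $256.82 = $2,238.11
Net pay = $5,136.34 − $2,238.11 = $2,898.23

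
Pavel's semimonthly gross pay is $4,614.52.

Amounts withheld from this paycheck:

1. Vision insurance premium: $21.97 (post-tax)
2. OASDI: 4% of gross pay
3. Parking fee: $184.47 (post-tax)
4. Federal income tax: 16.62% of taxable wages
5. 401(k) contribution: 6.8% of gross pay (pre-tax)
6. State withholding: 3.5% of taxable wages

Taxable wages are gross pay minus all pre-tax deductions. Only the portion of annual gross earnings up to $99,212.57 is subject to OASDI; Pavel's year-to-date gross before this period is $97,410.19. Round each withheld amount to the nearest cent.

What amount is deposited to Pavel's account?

$3,156.88

401(k) contribution: $4,614.52 × 0.068 = $313.79
Taxable wages = $4,614.52 − $313.79 = $4,300.73
Federal income tax: $4,300.73 × 0.1662 = $714.78
State withholding: $4,300.73 × 0.035 = $150.53
OASDI: only $99,212.57 − $97,410.19 = $1,802.38 of this check is subject → $1,802.38 × 0.04 = $72.10
Vision insurance premium: $21.97
Parking fee: $184.47
Total deductions = $313.79 + $714.78 + $150.53 + $72.10 + $21.97 + $184.47 = $1,457.64
Net pay = $4,614.52 − $1,457.64 = $3,156.88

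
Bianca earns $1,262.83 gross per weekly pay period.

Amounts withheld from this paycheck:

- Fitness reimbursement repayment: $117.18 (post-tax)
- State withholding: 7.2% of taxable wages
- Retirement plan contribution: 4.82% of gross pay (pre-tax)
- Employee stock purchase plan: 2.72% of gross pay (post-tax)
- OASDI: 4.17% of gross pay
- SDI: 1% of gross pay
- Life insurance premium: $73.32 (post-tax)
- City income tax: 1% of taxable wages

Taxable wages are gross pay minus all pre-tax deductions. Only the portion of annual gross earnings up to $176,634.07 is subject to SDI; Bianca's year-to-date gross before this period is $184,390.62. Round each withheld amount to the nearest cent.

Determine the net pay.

$825.89

Retirement plan contribution: $1,262.83 × 0.0482 = $60.87
Taxable wages = $1,262.83 − $60.87 = $1,201.96
City income tax: $1,201.96 × 0.01 = $12.02
State withholding: $1,201.96 × 0.072 = $86.54
OASDI: $1,262.83 × 0.0417 = $52.66
SDI: annual cap $176,634.07 already reached (YTD $184,390.62), so $0.00
Fitness reimbursement repayment: $117.18
Life insurance premium: $73.32
Employee stock purchase plan: $1,262.83 × 0.0272 = $34.35
Total deductions = $60.87 + $12.02 + $86.54 + $52.66 + $0.00 + $117.18 + $73.32 + $34.35 = $436.94
Net pay = $1,262.83 − $436.94 = $825.89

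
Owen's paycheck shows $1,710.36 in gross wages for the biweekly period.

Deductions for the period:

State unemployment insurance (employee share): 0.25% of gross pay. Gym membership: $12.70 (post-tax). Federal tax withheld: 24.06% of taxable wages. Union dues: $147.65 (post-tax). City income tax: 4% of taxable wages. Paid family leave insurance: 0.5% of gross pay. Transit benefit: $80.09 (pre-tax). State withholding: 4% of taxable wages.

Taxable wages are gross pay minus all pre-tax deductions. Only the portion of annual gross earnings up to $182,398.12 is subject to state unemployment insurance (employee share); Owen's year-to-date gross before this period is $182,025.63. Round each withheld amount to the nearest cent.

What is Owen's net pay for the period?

$937.78

Transit benefit: $80.09
Taxable wages = $1,710.36 − $80.09 = $1,630.27
State withholding: $1,630.27 × 0.04 = $65.21
City income tax: $1,630.27 × 0.04 = $65.21
Federal tax withheld: $1,630.27 × 0.2406 = $392.24
Paid family leave insurance: $1,710.36 × 0.005 = $8.55
State unemployment insurance (employee share): only $182,398.12 − $182,025.63 = $372.49 of this check is subject → $372.49 × 0.0025 = $0.93
Union dues: $147.65
Gym membership: $12.70
Total deductions = $80.09 + $65.21 + $65.21 + $392.24 + $8.55 + $0.93 + $147.65 + $12.70 = $772.58
Net pay = $1,710.36 − $772.58 = $937.78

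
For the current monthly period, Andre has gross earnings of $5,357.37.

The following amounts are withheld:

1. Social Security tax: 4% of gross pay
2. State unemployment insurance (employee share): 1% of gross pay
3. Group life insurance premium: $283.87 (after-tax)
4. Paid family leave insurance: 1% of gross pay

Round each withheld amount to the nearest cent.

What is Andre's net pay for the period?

Social Security tax: $5,357.37 × 0.04 = $214.29
State unemployment insurance (employee share): $5,357.37 × 0.01 = $53.57
Paid family leave insurance: $5,357.37 × 0.01 = $53.57
Group life insurance premium: $283.87
Total deductions = $214.29 + $53.57 + $53.57 + $283.87 = $605.30
Net pay = $5,357.37 − $605.30 = $4,752.07

$4,752.07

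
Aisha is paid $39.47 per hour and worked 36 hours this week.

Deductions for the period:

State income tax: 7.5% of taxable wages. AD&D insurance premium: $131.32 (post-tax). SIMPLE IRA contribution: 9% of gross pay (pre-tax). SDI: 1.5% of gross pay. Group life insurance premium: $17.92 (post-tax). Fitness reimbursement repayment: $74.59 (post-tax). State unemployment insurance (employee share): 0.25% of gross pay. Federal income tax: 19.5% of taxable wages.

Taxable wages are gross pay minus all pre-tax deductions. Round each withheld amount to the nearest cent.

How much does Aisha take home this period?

$695.23

Gross pay: 36 × $39.47 = $1,420.92
SIMPLE IRA contribution: $1,420.92 × 0.09 = $127.88
Taxable wages = $1,420.92 − $127.88 = $1,293.04
State income tax: $1,293.04 × 0.075 = $96.98
Federal income tax: $1,293.04 × 0.195 = $252.14
SDI: $1,420.92 × 0.015 = $21.31
State unemployment insurance (employee share): $1,420.92 × 0.0025 = $3.55
Group life insurance premium: $17.92
AD&D insurance premium: $131.32
Fitness reimbursement repayment: $74.59
Total deductions = $127.88 + $96.98 + $252.14 + $21.31 + $3.55 + $17.92 + $131.32 + $74.59 = $725.69
Net pay = $1,420.92 − $725.69 = $695.23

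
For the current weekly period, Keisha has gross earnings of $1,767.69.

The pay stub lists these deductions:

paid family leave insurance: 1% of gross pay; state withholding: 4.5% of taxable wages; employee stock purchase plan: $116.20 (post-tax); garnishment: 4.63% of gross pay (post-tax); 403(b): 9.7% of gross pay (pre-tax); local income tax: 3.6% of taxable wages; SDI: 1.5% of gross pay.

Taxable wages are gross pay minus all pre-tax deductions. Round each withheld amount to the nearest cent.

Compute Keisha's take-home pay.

403(b): $1,767.69 × 0.097 = $171.47
Taxable wages = $1,767.69 − $171.47 = $1,596.22
Local income tax: $1,596.22 × 0.036 = $57.46
State withholding: $1,596.22 × 0.045 = $71.83
SDI: $1,767.69 × 0.015 = $26.52
Paid family leave insurance: $1,767.69 × 0.01 = $17.68
Employee stock purchase plan: $116.20
Garnishment: $1,767.69 × 0.0463 = $81.84
Total deductions = $171.47 + $57.46 + $71.83 + $26.52 + $17.68 + $116.20 + $81.84 = $543.00
Net pay = $1,767.69 − $543.00 = $1,224.69

$1,224.69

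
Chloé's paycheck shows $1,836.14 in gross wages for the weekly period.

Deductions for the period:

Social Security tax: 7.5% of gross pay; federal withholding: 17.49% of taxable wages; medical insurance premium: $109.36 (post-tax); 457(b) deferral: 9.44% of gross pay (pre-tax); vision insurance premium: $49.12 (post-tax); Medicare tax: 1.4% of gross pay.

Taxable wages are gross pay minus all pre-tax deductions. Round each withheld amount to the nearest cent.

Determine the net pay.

$1,050.08

457(b) deferral: $1,836.14 × 0.0944 = $173.33
Taxable wages = $1,836.14 − $173.33 = $1,662.81
Federal withholding: $1,662.81 × 0.1749 = $290.83
Social Security tax: $1,836.14 × 0.075 = $137.71
Medicare tax: $1,836.14 × 0.014 = $25.71
Medical insurance premium: $109.36
Vision insurance premium: $49.12
Total deductions = $173.33 + $290.83 + $137.71 + $25.71 + $109.36 + $49.12 = $786.06
Net pay = $1,836.14 − $786.06 = $1,050.08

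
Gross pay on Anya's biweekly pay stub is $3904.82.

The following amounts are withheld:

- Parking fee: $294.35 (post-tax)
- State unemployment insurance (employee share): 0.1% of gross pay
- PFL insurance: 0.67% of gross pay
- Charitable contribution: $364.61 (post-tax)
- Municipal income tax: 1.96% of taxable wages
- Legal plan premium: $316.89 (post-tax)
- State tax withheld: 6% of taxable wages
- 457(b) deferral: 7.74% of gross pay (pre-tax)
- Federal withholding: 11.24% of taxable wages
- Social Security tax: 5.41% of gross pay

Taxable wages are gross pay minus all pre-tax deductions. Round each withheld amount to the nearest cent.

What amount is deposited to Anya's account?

$1693.73

457(b) deferral: $3904.82 × 0.0774 = $302.23
Taxable wages = $3904.82 − $302.23 = $3602.59
State tax withheld: $3602.59 × 0.06 = $216.16
Federal withholding: $3602.59 × 0.1124 = $404.93
Municipal income tax: $3602.59 × 0.0196 = $70.61
Social Security tax: $3904.82 × 0.0541 = $211.25
PFL insurance: $3904.82 × 0.0067 = $26.16
State unemployment insurance (employee share): $3904.82 × 0.001 = $3.90
Charitable contribution: $364.61
Legal plan premium: $316.89
Parking fee: $294.35
Total deductions = $302.23 + $216.16 + $404.93 + $70.61 + $211.25 + $26.16 + $3.90 + $364.61 + $316.89 + $294.35 = $2211.09
Net pay = $3904.82 − $2211.09 = $1693.73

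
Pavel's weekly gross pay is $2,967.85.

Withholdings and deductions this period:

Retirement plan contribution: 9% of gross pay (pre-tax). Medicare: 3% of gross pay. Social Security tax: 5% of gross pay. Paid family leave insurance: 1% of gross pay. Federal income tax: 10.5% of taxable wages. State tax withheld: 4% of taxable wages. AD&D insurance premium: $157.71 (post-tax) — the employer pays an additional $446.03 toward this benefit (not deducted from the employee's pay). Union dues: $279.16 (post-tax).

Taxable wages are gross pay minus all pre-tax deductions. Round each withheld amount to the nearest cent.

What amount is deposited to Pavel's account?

$1,605.15

Retirement plan contribution: $2,967.85 × 0.09 = $267.11
Taxable wages = $2,967.85 − $267.11 = $2,700.74
State tax withheld: $2,700.74 × 0.04 = $108.03
Federal income tax: $2,700.74 × 0.105 = $283.58
Paid family leave insurance: $2,967.85 × 0.01 = $29.68
Medicare: $2,967.85 × 0.03 = $89.04
Social Security tax: $2,967.85 × 0.05 = $148.39
AD&D insurance premium: $157.71
Union dues: $279.16
(Employer's $446.03 toward AD&D insurance premium is not withheld from the employee.)
Total deductions = $267.11 + $108.03 + $283.58 + $29.68 + $89.04 + $148.39 + $157.71 + $279.16 = $1,362.70
Net pay = $2,967.85 − $1,362.70 = $1,605.15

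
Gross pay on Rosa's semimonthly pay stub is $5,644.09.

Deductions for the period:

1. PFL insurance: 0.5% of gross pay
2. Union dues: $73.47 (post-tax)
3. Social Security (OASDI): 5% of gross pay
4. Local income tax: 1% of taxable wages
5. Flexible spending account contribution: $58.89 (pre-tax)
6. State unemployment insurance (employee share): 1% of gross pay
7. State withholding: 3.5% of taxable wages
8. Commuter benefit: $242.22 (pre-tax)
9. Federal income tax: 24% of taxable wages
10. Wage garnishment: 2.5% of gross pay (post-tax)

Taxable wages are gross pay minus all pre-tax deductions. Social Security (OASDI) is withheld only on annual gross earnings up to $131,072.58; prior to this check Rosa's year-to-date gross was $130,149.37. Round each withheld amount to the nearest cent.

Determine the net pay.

$3,474.84

Commuter benefit: $242.22
Flexible spending account contribution: $58.89
Pre-tax total = $242.22 + $58.89 = $301.11
Taxable wages = $5,644.09 − $301.11 = $5,342.98
Federal income tax: $5,342.98 × 0.24 = $1,282.32
Local income tax: $5,342.98 × 0.01 = $53.43
State withholding: $5,342.98 × 0.035 = $187.00
PFL insurance: $5,644.09 × 0.005 = $28.22
State unemployment insurance (employee share): $5,644.09 × 0.01 = $56.44
Social Security (OASDI): only $131,072.58 − $130,149.37 = $923.21 of this check is subject → $923.21 × 0.05 = $46.16
Union dues: $73.47
Wage garnishment: $5,644.09 × 0.025 = $141.10
Total deductions = $242.22 + $58.89 + $1,282.32 + $53.43 + $187.00 + $28.22 + $56.44 + $46.16 + $73.47 + $141.10 = $2,169.25
Net pay = $5,644.09 − $2,169.25 = $3,474.84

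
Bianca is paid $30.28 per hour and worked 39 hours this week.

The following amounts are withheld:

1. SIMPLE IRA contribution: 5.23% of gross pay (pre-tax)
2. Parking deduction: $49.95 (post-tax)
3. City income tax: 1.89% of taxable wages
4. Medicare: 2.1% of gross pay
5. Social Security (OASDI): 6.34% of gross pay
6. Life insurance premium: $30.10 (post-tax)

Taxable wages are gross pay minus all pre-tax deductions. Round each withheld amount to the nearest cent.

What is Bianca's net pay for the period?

Gross pay: 39 × $30.28 = $1,180.92
SIMPLE IRA contribution: $1,180.92 × 0.0523 = $61.76
Taxable wages = $1,180.92 − $61.76 = $1,119.16
City income tax: $1,119.16 × 0.0189 = $21.15
Medicare: $1,180.92 × 0.021 = $24.80
Social Security (OASDI): $1,180.92 × 0.0634 = $74.87
Parking deduction: $49.95
Life insurance premium: $30.10
Total deductions = $61.76 + $21.15 + $24.80 + $74.87 + $49.95 + $30.10 = $262.63
Net pay = $1,180.92 − $262.63 = $918.29

$918.29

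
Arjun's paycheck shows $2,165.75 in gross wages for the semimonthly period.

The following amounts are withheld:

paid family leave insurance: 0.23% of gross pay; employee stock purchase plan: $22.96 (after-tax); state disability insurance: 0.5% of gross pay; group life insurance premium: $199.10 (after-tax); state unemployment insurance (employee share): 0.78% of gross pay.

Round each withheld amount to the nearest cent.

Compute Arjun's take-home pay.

Paid family leave insurance: $2,165.75 × 0.0023 = $4.98
State disability insurance: $2,165.75 × 0.005 = $10.83
State unemployment insurance (employee share): $2,165.75 × 0.0078 = $16.89
Group life insurance premium: $199.10
Employee stock purchase plan: $22.96
Total deductions = $4.98 + $10.83 + $16.89 + $199.10 + $22.96 = $254.76
Net pay = $2,165.75 − $254.76 = $1,910.99

$1,910.99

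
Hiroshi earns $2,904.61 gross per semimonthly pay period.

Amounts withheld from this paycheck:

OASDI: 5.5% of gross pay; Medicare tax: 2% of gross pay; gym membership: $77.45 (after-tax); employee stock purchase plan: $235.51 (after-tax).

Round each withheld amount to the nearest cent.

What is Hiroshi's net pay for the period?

Medicare tax: $2,904.61 × 0.02 = $58.09
OASDI: $2,904.61 × 0.055 = $159.75
Employee stock purchase plan: $235.51
Gym membership: $77.45
Total deductions = $58.09 + $159.75 + $235.51 + $77.45 = $530.80
Net pay = $2,904.61 − $530.80 = $2,373.81

$2,373.81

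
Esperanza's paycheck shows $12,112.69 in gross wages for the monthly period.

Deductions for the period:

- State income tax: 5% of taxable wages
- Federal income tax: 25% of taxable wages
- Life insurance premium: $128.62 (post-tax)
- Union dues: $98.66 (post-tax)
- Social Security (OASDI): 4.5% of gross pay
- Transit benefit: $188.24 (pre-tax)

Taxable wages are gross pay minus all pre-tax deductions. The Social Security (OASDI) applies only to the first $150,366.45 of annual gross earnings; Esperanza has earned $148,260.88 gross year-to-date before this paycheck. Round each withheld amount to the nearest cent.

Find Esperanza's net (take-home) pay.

$8,025.09

Transit benefit: $188.24
Taxable wages = $12,112.69 − $188.24 = $11,924.45
State income tax: $11,924.45 × 0.05 = $596.22
Federal income tax: $11,924.45 × 0.25 = $2,981.11
Social Security (OASDI): only $150,366.45 − $148,260.88 = $2,105.57 of this check is subject → $2,105.57 × 0.045 = $94.75
Union dues: $98.66
Life insurance premium: $128.62
Total deductions = $188.24 + $596.22 + $2,981.11 + $94.75 + $98.66 + $128.62 = $4,087.60
Net pay = $12,112.69 − $4,087.60 = $8,025.09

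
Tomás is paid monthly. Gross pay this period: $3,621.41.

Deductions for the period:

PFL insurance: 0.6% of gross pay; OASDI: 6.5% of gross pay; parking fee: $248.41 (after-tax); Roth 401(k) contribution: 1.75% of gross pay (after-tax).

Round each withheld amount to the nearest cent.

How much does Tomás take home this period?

$3,052.51

PFL insurance: $3,621.41 × 0.006 = $21.73
OASDI: $3,621.41 × 0.065 = $235.39
Parking fee: $248.41
Roth 401(k) contribution: $3,621.41 × 0.0175 = $63.37
Total deductions = $21.73 + $235.39 + $248.41 + $63.37 = $568.90
Net pay = $3,621.41 − $568.90 = $3,052.51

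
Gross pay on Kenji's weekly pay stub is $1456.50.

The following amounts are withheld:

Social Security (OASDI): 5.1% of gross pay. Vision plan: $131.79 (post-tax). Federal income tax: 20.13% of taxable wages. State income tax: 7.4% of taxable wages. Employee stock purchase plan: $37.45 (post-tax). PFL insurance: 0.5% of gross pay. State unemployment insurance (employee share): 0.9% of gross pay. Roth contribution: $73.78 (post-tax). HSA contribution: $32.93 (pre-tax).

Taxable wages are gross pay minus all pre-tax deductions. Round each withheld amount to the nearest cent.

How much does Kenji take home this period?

$693.98

HSA contribution: $32.93
Taxable wages = $1456.50 − $32.93 = $1423.57
Federal income tax: $1423.57 × 0.2013 = $286.56
State income tax: $1423.57 × 0.074 = $105.34
State unemployment insurance (employee share): $1456.50 × 0.009 = $13.11
PFL insurance: $1456.50 × 0.005 = $7.28
Social Security (OASDI): $1456.50 × 0.051 = $74.28
Roth contribution: $73.78
Vision plan: $131.79
Employee stock purchase plan: $37.45
Total deductions = $32.93 + $286.56 + $105.34 + $13.11 + $7.28 + $74.28 + $73.78 + $131.79 + $37.45 = $762.52
Net pay = $1456.50 − $762.52 = $693.98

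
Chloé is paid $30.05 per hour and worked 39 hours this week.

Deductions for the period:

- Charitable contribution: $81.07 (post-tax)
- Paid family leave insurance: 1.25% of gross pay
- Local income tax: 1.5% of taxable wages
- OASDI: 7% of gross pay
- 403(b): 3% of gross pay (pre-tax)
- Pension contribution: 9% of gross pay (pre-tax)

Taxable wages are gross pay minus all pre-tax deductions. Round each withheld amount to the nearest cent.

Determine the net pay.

$838.08

Gross pay: 39 × $30.05 = $1171.95
403(b): $1171.95 × 0.03 = $35.16
Pension contribution: $1171.95 × 0.09 = $105.48
Pre-tax total = $35.16 + $105.48 = $140.64
Taxable wages = $1171.95 − $140.64 = $1031.31
Local income tax: $1031.31 × 0.015 = $15.47
OASDI: $1171.95 × 0.07 = $82.04
Paid family leave insurance: $1171.95 × 0.0125 = $14.65
Charitable contribution: $81.07
Total deductions = $35.16 + $105.48 + $15.47 + $82.04 + $14.65 + $81.07 = $333.87
Net pay = $1171.95 − $333.87 = $838.08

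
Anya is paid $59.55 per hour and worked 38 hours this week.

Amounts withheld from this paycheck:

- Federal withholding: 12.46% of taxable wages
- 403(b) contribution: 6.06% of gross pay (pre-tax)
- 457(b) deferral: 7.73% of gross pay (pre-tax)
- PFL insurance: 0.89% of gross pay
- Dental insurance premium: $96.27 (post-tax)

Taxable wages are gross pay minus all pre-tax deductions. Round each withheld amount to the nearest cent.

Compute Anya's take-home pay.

$1591.36

Gross pay: 38 × $59.55 = $2262.90
403(b) contribution: $2262.90 × 0.0606 = $137.13
457(b) deferral: $2262.90 × 0.0773 = $174.92
Pre-tax total = $137.13 + $174.92 = $312.05
Taxable wages = $2262.90 − $312.05 = $1950.85
Federal withholding: $1950.85 × 0.1246 = $243.08
PFL insurance: $2262.90 × 0.0089 = $20.14
Dental insurance premium: $96.27
Total deductions = $137.13 + $174.92 + $243.08 + $20.14 + $96.27 = $671.54
Net pay = $2262.90 − $671.54 = $1591.36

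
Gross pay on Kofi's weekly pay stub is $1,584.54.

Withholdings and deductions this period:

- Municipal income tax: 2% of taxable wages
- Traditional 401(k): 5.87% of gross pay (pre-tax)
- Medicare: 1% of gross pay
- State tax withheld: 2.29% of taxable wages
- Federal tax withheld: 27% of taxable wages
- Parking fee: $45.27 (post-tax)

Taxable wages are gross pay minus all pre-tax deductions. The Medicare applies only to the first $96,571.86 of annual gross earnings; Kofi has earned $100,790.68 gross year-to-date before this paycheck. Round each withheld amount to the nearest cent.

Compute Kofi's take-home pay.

Traditional 401(k): $1,584.54 × 0.0587 = $93.01
Taxable wages = $1,584.54 − $93.01 = $1,491.53
State tax withheld: $1,491.53 × 0.0229 = $34.16
Federal tax withheld: $1,491.53 × 0.27 = $402.71
Municipal income tax: $1,491.53 × 0.02 = $29.83
Medicare: annual cap $96,571.86 already reached (YTD $100,790.68), so $0.00
Parking fee: $45.27
Total deductions = $93.01 + $34.16 + $402.71 + $29.83 + $0.00 + $45.27 = $604.98
Net pay = $1,584.54 − $604.98 = $979.56

$979.56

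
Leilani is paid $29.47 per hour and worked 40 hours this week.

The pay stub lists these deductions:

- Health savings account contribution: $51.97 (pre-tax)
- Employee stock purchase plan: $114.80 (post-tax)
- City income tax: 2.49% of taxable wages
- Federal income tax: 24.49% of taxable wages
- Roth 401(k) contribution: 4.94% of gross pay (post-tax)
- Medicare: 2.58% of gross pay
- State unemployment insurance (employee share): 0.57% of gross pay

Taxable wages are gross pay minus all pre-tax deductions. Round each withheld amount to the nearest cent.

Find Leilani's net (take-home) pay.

$612.65

Gross pay: 40 × $29.47 = $1,178.80
Health savings account contribution: $51.97
Taxable wages = $1,178.80 − $51.97 = $1,126.83
City income tax: $1,126.83 × 0.0249 = $28.06
Federal income tax: $1,126.83 × 0.2449 = $275.96
Medicare: $1,178.80 × 0.0258 = $30.41
State unemployment insurance (employee share): $1,178.80 × 0.0057 = $6.72
Employee stock purchase plan: $114.80
Roth 401(k) contribution: $1,178.80 × 0.0494 = $58.23
Total deductions = $51.97 + $28.06 + $275.96 + $30.41 + $6.72 + $114.80 + $58.23 = $566.15
Net pay = $1,178.80 − $566.15 = $612.65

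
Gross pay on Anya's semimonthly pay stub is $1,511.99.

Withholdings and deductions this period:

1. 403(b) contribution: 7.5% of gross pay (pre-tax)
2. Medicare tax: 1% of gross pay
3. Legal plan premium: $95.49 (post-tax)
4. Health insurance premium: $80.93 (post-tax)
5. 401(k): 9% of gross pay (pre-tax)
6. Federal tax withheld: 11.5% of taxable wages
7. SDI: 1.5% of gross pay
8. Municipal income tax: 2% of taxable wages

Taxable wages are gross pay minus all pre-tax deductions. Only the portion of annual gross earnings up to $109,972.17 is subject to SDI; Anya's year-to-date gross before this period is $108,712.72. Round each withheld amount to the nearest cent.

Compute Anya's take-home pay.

$881.64

403(b) contribution: $1,511.99 × 0.075 = $113.40
401(k): $1,511.99 × 0.09 = $136.08
Pre-tax total = $113.40 + $136.08 = $249.48
Taxable wages = $1,511.99 − $249.48 = $1,262.51
Federal tax withheld: $1,262.51 × 0.115 = $145.19
Municipal income tax: $1,262.51 × 0.02 = $25.25
SDI: only $109,972.17 − $108,712.72 = $1,259.45 of this check is subject → $1,259.45 × 0.015 = $18.89
Medicare tax: $1,511.99 × 0.01 = $15.12
Health insurance premium: $80.93
Legal plan premium: $95.49
Total deductions = $113.40 + $136.08 + $145.19 + $25.25 + $18.89 + $15.12 + $80.93 + $95.49 = $630.35
Net pay = $1,511.99 − $630.35 = $881.64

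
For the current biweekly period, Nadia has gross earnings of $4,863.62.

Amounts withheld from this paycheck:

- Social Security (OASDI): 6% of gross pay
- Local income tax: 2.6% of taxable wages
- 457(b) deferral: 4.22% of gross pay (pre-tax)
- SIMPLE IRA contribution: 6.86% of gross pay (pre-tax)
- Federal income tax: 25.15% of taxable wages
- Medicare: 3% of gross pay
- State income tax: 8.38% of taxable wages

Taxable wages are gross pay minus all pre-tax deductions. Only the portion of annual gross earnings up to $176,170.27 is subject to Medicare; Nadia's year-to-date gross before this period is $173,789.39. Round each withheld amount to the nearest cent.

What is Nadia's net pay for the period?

457(b) deferral: $4,863.62 × 0.0422 = $205.24
SIMPLE IRA contribution: $4,863.62 × 0.0686 = $333.64
Pre-tax total = $205.24 + $333.64 = $538.88
Taxable wages = $4,863.62 − $538.88 = $4,324.74
State income tax: $4,324.74 × 0.0838 = $362.41
Local income tax: $4,324.74 × 0.026 = $112.44
Federal income tax: $4,324.74 × 0.2515 = $1,087.67
Social Security (OASDI): $4,863.62 × 0.06 = $291.82
Medicare: only $176,170.27 − $173,789.39 = $2,380.88 of this check is subject → $2,380.88 × 0.03 = $71.43
Total deductions = $205.24 + $333.64 + $362.41 + $112.44 + $1,087.67 + $291.82 + $71.43 = $2,464.65
Net pay = $4,863.62 − $2,464.65 = $2,398.97

$2,398.97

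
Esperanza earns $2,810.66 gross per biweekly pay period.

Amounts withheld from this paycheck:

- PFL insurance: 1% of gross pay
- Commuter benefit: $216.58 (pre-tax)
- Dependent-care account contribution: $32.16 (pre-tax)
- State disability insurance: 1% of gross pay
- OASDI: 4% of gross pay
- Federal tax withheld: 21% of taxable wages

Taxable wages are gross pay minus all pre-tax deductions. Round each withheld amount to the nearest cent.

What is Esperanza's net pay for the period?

$1,855.27

Commuter benefit: $216.58
Dependent-care account contribution: $32.16
Pre-tax total = $216.58 + $32.16 = $248.74
Taxable wages = $2,810.66 − $248.74 = $2,561.92
Federal tax withheld: $2,561.92 × 0.21 = $538.00
OASDI: $2,810.66 × 0.04 = $112.43
State disability insurance: $2,810.66 × 0.01 = $28.11
PFL insurance: $2,810.66 × 0.01 = $28.11
Total deductions = $216.58 + $32.16 + $538.00 + $112.43 + $28.11 + $28.11 = $955.39
Net pay = $2,810.66 − $955.39 = $1,855.27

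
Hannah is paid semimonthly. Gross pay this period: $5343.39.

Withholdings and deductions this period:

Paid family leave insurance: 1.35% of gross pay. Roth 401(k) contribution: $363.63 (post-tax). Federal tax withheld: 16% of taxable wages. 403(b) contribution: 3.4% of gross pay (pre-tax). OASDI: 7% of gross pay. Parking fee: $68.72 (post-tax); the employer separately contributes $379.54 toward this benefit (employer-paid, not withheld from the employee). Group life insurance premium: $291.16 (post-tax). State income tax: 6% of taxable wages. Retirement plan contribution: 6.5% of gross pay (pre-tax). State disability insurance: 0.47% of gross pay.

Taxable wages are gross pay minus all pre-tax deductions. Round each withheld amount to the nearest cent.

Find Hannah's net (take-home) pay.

403(b) contribution: $5343.39 × 0.034 = $181.68
Retirement plan contribution: $5343.39 × 0.065 = $347.32
Pre-tax total = $181.68 + $347.32 = $529.00
Taxable wages = $5343.39 − $529.00 = $4814.39
Federal tax withheld: $4814.39 × 0.16 = $770.30
State income tax: $4814.39 × 0.06 = $288.86
Paid family leave insurance: $5343.39 × 0.0135 = $72.14
State disability insurance: $5343.39 × 0.0047 = $25.11
OASDI: $5343.39 × 0.07 = $374.04
Roth 401(k) contribution: $363.63
Parking fee: $68.72
Group life insurance premium: $291.16
(Employer's $379.54 toward parking fee is not withheld from the employee.)
Total deductions = $181.68 + $347.32 + $770.30 + $288.86 + $72.14 + $25.11 + $374.04 + $363.63 + $68.72 + $291.16 = $2782.96
Net pay = $5343.39 − $2782.96 = $2560.43

$2560.43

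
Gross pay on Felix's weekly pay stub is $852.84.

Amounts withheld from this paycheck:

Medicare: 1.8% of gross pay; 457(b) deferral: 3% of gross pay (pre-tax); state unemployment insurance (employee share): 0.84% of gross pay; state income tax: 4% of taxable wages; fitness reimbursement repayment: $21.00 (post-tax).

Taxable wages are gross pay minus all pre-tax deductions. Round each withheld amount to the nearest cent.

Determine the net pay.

457(b) deferral: $852.84 × 0.03 = $25.59
Taxable wages = $852.84 − $25.59 = $827.25
State income tax: $827.25 × 0.04 = $33.09
State unemployment insurance (employee share): $852.84 × 0.0084 = $7.16
Medicare: $852.84 × 0.018 = $15.35
Fitness reimbursement repayment: $21.00
Total deductions = $25.59 + $33.09 + $7.16 + $15.35 + $21.00 = $102.19
Net pay = $852.84 − $102.19 = $750.65

$750.65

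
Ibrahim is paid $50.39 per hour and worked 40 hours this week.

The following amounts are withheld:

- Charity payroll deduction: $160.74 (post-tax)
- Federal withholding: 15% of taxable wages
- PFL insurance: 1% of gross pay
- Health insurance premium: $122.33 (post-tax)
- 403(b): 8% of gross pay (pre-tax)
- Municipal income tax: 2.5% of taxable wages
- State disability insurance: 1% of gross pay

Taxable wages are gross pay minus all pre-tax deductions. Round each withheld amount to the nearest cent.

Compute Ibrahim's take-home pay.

$1,206.45

Gross pay: 40 × $50.39 = $2,015.60
403(b): $2,015.60 × 0.08 = $161.25
Taxable wages = $2,015.60 − $161.25 = $1,854.35
Federal withholding: $1,854.35 × 0.15 = $278.15
Municipal income tax: $1,854.35 × 0.025 = $46.36
PFL insurance: $2,015.60 × 0.01 = $20.16
State disability insurance: $2,015.60 × 0.01 = $20.16
Charity payroll deduction: $160.74
Health insurance premium: $122.33
Total deductions = $161.25 + $278.15 + $46.36 + $20.16 + $20.16 + $160.74 + $122.33 = $809.15
Net pay = $2,015.60 − $809.15 = $1,206.45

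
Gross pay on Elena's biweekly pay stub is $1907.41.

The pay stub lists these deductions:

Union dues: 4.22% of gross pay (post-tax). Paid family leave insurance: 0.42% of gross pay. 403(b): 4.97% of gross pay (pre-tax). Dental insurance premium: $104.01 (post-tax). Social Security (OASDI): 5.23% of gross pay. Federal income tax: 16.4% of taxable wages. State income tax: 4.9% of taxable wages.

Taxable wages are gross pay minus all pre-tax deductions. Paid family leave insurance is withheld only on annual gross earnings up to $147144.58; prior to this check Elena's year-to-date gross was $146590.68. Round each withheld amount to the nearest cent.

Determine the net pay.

403(b): $1907.41 × 0.0497 = $94.80
Taxable wages = $1907.41 − $94.80 = $1812.61
Federal income tax: $1812.61 × 0.164 = $297.27
State income tax: $1812.61 × 0.049 = $88.82
Social Security (OASDI): $1907.41 × 0.0523 = $99.76
Paid family leave insurance: only $147144.58 − $146590.68 = $553.90 of this check is subject → $553.90 × 0.0042 = $2.33
Dental insurance premium: $104.01
Union dues: $1907.41 × 0.0422 = $80.49
Total deductions = $94.80 + $297.27 + $88.82 + $99.76 + $2.33 + $104.01 + $80.49 = $767.48
Net pay = $1907.41 − $767.48 = $1139.93

$1139.93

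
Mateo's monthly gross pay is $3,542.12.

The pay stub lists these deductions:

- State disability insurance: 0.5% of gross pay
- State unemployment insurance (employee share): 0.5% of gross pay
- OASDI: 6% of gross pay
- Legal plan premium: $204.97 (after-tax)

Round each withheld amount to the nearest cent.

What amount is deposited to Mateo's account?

$3,089.20

State unemployment insurance (employee share): $3,542.12 × 0.005 = $17.71
State disability insurance: $3,542.12 × 0.005 = $17.71
OASDI: $3,542.12 × 0.06 = $212.53
Legal plan premium: $204.97
Total deductions = $17.71 + $17.71 + $212.53 + $204.97 = $452.92
Net pay = $3,542.12 − $452.92 = $3,089.20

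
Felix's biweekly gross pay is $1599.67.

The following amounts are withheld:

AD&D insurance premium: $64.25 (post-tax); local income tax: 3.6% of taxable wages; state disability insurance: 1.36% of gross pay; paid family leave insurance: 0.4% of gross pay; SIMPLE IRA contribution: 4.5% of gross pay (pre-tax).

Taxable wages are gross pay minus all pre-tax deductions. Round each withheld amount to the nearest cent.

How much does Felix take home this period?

$1380.27

SIMPLE IRA contribution: $1599.67 × 0.045 = $71.99
Taxable wages = $1599.67 − $71.99 = $1527.68
Local income tax: $1527.68 × 0.036 = $55.00
State disability insurance: $1599.67 × 0.0136 = $21.76
Paid family leave insurance: $1599.67 × 0.004 = $6.40
AD&D insurance premium: $64.25
Total deductions = $71.99 + $55.00 + $21.76 + $6.40 + $64.25 = $219.40
Net pay = $1599.67 − $219.40 = $1380.27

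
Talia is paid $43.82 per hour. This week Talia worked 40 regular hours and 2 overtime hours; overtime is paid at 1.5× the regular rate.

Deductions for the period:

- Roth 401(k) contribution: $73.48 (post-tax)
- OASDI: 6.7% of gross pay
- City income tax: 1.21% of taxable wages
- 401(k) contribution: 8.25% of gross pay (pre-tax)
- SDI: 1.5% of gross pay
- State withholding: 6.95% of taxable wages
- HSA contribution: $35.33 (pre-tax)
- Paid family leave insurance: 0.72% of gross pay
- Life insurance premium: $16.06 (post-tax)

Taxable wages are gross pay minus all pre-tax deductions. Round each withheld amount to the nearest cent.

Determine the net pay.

$1,297.67

Regular pay: 40 × $43.82 = $1,752.80
Overtime pay: 2 × $43.82 × 1.5 = $131.46
Gross pay = $1,752.80 + $131.46 = $1,884.26
401(k) contribution: $1,884.26 × 0.0825 = $155.45
HSA contribution: $35.33
Pre-tax total = $155.45 + $35.33 = $190.78
Taxable wages = $1,884.26 − $190.78 = $1,693.48
City income tax: $1,693.48 × 0.0121 = $20.49
State withholding: $1,693.48 × 0.0695 = $117.70
SDI: $1,884.26 × 0.015 = $28.26
Paid family leave insurance: $1,884.26 × 0.0072 = $13.57
OASDI: $1,884.26 × 0.067 = $126.25
Life insurance premium: $16.06
Roth 401(k) contribution: $73.48
Total deductions = $155.45 + $35.33 + $20.49 + $117.70 + $28.26 + $13.57 + $126.25 + $16.06 + $73.48 = $586.59
Net pay = $1,884.26 − $586.59 = $1,297.67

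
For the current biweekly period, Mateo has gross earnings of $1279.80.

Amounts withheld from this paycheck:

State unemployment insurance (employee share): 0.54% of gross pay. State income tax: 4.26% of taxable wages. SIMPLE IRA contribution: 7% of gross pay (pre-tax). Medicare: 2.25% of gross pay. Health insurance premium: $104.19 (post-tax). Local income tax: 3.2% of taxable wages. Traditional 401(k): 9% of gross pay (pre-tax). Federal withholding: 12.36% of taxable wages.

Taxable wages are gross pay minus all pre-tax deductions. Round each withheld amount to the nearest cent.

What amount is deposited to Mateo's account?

$722.06

SIMPLE IRA contribution: $1279.80 × 0.07 = $89.59
Traditional 401(k): $1279.80 × 0.09 = $115.18
Pre-tax total = $89.59 + $115.18 = $204.77
Taxable wages = $1279.80 − $204.77 = $1075.03
Local income tax: $1075.03 × 0.032 = $34.40
Federal withholding: $1075.03 × 0.1236 = $132.87
State income tax: $1075.03 × 0.0426 = $45.80
State unemployment insurance (employee share): $1279.80 × 0.0054 = $6.91
Medicare: $1279.80 × 0.0225 = $28.80
Health insurance premium: $104.19
Total deductions = $89.59 + $115.18 + $34.40 + $132.87 + $45.80 + $6.91 + $28.80 + $104.19 = $557.74
Net pay = $1279.80 − $557.74 = $722.06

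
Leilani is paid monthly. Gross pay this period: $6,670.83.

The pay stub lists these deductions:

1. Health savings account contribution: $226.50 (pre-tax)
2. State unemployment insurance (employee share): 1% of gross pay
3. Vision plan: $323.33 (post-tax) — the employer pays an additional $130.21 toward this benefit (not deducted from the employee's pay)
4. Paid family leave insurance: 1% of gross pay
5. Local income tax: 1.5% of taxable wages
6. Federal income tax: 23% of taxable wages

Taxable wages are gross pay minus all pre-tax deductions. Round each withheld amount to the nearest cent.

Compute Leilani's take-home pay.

Health savings account contribution: $226.50
Taxable wages = $6,670.83 − $226.50 = $6,444.33
Federal income tax: $6,444.33 × 0.23 = $1,482.20
Local income tax: $6,444.33 × 0.015 = $96.66
Paid family leave insurance: $6,670.83 × 0.01 = $66.71
State unemployment insurance (employee share): $6,670.83 × 0.01 = $66.71
Vision plan: $323.33
(Employer's $130.21 toward vision plan is not withheld from the employee.)
Total deductions = $226.50 + $1,482.20 + $96.66 + $66.71 + $66.71 + $323.33 = $2,262.11
Net pay = $6,670.83 − $2,262.11 = $4,408.72

$4,408.72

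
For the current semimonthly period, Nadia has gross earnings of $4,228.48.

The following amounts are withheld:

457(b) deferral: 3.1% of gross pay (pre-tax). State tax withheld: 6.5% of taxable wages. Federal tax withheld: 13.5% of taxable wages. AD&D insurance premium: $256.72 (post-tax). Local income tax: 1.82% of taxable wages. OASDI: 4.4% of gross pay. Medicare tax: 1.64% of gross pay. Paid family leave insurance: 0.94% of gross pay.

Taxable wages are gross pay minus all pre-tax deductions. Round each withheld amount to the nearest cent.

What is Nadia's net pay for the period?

457(b) deferral: $4,228.48 × 0.031 = $131.08
Taxable wages = $4,228.48 − $131.08 = $4,097.40
State tax withheld: $4,097.40 × 0.065 = $266.33
Federal tax withheld: $4,097.40 × 0.135 = $553.15
Local income tax: $4,097.40 × 0.0182 = $74.57
Paid family leave insurance: $4,228.48 × 0.0094 = $39.75
OASDI: $4,228.48 × 0.044 = $186.05
Medicare tax: $4,228.48 × 0.0164 = $69.35
AD&D insurance premium: $256.72
Total deductions = $131.08 + $266.33 + $553.15 + $74.57 + $39.75 + $186.05 + $69.35 + $256.72 = $1,577.00
Net pay = $4,228.48 − $1,577.00 = $2,651.48

$2,651.48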